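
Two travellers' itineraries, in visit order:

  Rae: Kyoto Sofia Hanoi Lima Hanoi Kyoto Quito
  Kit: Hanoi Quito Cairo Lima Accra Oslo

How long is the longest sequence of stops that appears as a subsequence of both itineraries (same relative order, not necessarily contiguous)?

Taking Hanoi (Rae #3, Kit #1); then Lima (Rae #4, Kit #4) gives a common subsequence of length 2. The LCS DP gives dp[7][6] = 2, so this is optimal.

2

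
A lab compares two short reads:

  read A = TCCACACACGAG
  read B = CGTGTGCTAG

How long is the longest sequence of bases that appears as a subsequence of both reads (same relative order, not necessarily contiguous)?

4

Pick T (read A #1, read B #5), then C (read A #2, read B #7), then A (read A #11, read B #9), then G (read A #12, read B #10); all 4 bases appear in both, in order. Since dp[12][10] = 4, nothing longer is possible.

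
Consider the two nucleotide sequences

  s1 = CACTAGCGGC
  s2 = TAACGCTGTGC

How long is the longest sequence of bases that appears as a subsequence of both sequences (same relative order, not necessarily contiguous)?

One common subsequence of length 7: A [2,3]; then C [3,4]; then G [6,5]; then C [7,6]; then G [8,8]; then G [9,10]; then C [10,11], and the DP table's final entry dp[10][11] is also 7, so no common subsequence is longer.

7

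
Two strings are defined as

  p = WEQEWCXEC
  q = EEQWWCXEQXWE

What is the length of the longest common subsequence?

Pick E at p[2]=q[2]; then Q at p[3]=q[3]; then W at p[5]=q[5]; then C at p[6]=q[6]; then X at p[7]=q[10]; then E at p[8]=q[12]; all 6 characters appear in both, in order. dp[9][12] = 6 confirms this is the maximum.

6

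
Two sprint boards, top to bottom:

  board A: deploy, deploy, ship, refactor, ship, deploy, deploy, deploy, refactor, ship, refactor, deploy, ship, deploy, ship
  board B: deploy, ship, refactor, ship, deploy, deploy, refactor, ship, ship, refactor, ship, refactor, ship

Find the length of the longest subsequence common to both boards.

11

Match deploy [2,1] → ship [3,2] → refactor [4,3] → ship [5,4] → deploy [7,5] → deploy [8,6] → refactor [9,7] → ship [10,9] → refactor [11,10] → ship [13,11] → ship [15,13] — 11 tasks in the same relative order in both. The LCS DP gives dp[15][13] = 11, so this is optimal.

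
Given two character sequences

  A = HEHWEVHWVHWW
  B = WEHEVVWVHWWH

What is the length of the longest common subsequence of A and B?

9

One common subsequence of length 9: E (A #2, B #2); then H (A #3, B #3); then E (A #5, B #4); then V (A #6, B #6); then W (A #8, B #7); then V (A #9, B #8); then H (A #10, B #9); then W (A #11, B #10); then W (A #12, B #11). dp[12][12] = 9 confirms this is the maximum.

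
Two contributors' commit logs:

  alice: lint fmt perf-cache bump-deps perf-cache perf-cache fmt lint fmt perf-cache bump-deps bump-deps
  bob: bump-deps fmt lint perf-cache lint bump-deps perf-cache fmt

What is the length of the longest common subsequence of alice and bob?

Taking lint [1,3], then perf-cache [3,4], then bump-deps [4,6], then perf-cache [6,7], then fmt [9,8] gives a common subsequence of length 5. Since dp[12][8] = 5, nothing longer is possible.

5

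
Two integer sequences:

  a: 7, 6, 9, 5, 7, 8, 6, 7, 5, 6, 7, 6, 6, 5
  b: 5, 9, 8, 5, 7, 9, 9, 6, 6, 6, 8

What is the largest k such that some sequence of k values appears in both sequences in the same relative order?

Taking 9 at a[3]=b[2], then 5 at a[4]=b[4], then 7 at a[5]=b[5], then 6 at a[7]=b[8], then 6 at a[10]=b[9], then 6 at a[12]=b[10] gives a common subsequence of length 6. Since dp[14][11] = 6, nothing longer is possible.

6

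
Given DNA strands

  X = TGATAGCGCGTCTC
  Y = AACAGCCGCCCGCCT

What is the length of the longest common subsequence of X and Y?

One common subsequence of length 9: A [3,2] → A [5,4] → G [6,5] → C [7,7] → G [8,8] → C [9,11] → G [10,12] → C [12,14] → T [13,15]. dp[14][15] = 9 confirms this is the maximum.

9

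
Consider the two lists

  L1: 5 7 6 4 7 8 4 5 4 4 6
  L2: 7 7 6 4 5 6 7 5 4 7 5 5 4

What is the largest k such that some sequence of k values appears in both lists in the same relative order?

Let dp[i][j] be the LCS length of the first i values of L1 and the first j values of L2. dp[i][j] = dp[i-1][j-1]+1 when the i-th and j-th values match, else max(dp[i-1][j], dp[i][j-1]).
    ·  7  7  6  4  5  6  7  5  4  7  5  5  4
 ·  0  0  0  0  0  0  0  0  0  0  0  0  0  0
 5  0  0  0  0  0  1  1  1  1  1  1  1  1  1
 7  0  1  1  1  1  1  1  2  2  2  2  2  2  2
 6  0  1  1  2  2  2  2  2  2  2  2  2  2  2
 4  0  1  1  2  3  3  3  3  3  3  3  3  3  3
 7  0  1  2  2  3  3  3  4  4  4  4  4  4  4
 8  0  1  2  2  3  3  3  4  4  4  4  4  4  4
 4  0  1  2  2  3  3  3  4  4  5  5  5  5  5
 5  0  1  2  2  3  4  4  4  5  5  5  6  6  6
 4  0  1  2  2  3  4  4  4  5  6  6  6  6  7
 4  0  1  2  2  3  4  4  4  5  6  6  6  6  7
 6  0  1  2  3  3  4  5  5  5  6  6  6  6  7
dp[11][13] = 7. One LCS (by backtracking along matches): 7, 6, 4, 7, 4, 5, 4.

7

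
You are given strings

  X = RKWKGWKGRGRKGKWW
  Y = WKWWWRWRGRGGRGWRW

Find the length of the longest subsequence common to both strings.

10

Pick K [2,2]; then W [3,5]; then W [6,7]; then G [8,9]; then R [9,10]; then G [10,12]; then R [11,13]; then G [13,14]; then W [15,15]; then W [16,17]; all 10 characters appear in both, in order. dp[16][17] = 10 confirms this is the maximum.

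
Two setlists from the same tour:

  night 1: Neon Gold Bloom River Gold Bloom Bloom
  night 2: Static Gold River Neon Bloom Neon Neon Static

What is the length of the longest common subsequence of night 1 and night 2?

Match Gold [2,2], then River [4,3], then Bloom [6,5] — 3 songs in the same relative order in both. The LCS DP gives dp[7][8] = 3, so this is optimal.

3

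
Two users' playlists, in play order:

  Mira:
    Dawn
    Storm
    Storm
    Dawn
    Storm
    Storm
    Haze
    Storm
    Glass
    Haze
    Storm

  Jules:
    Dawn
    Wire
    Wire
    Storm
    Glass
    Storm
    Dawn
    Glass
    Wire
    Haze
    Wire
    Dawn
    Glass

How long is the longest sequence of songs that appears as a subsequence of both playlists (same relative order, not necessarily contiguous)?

6

Pick Dawn (Mira #1, Jules #1), then Storm (Mira #2, Jules #4), then Storm (Mira #3, Jules #6), then Dawn (Mira #4, Jules #7), then Haze (Mira #7, Jules #10), then Glass (Mira #9, Jules #13); all 6 songs appear in both, in order, and the DP table's final entry dp[11][13] is also 6, so no common subsequence is longer.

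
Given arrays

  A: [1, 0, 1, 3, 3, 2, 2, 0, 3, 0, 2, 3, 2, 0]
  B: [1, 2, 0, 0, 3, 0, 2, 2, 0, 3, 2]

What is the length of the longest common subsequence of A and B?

Taking 1 (A #1, B #1), then 0 (A #2, B #4), then 3 (A #4, B #5), then 2 (A #6, B #7), then 2 (A #7, B #8), then 0 (A #10, B #9), then 3 (A #12, B #10), then 2 (A #13, B #11) gives a common subsequence of length 8, and the DP table's final entry dp[14][11] is also 8, so no common subsequence is longer.

8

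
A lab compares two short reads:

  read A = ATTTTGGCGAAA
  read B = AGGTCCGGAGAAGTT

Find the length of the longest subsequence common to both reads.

One common subsequence of length 8: A [1,1], G [6,2], G [7,3], C [8,6], G [9,8], A [10,9], A [11,11], A [12,12]. Since dp[12][15] = 8, nothing longer is possible.

8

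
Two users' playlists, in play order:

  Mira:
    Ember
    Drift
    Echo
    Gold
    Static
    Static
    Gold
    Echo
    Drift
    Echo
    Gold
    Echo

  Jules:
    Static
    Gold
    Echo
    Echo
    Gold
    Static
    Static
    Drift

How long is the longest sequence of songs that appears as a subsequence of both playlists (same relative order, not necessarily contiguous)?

Pick Echo (Mira #3, Jules #4); then Gold (Mira #4, Jules #5); then Static (Mira #5, Jules #6); then Static (Mira #6, Jules #7); then Drift (Mira #9, Jules #8); all 5 songs appear in both, in order, and the DP table's final entry dp[12][8] is also 5, so no common subsequence is longer.

5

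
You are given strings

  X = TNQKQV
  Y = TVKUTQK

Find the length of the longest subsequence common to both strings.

3

Let dp[i][j] be the LCS length of the first i characters of X and the first j characters of Y. dp[i][j] = dp[i-1][j-1]+1 when the i-th and j-th characters match, else max(dp[i-1][j], dp[i][j-1]).
    ·  T  V  K  U  T  Q  K
 ·  0  0  0  0  0  0  0  0
 T  0  1  1  1  1  1  1  1
 N  0  1  1  1  1  1  1  1
 Q  0  1  1  1  1  1  2  2
 K  0  1  1  2  2  2  2  3
 Q  0  1  1  2  2  2  3  3
 V  0  1  2  2  2  2  3  3
dp[6][7] = 3. One LCS (by backtracking along matches): TQK.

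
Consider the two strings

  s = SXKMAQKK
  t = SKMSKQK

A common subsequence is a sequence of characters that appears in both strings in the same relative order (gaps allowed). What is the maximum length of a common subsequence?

Let dp[i][j] be the LCS length of the first i characters of s and the first j characters of t. dp[i][j] = dp[i-1][j-1]+1 when the i-th and j-th characters match, else max(dp[i-1][j], dp[i][j-1]).
    ·  S  K  M  S  K  Q  K
 ·  0  0  0  0  0  0  0  0
 S  0  1  1  1  1  1  1  1
 X  0  1  1  1  1  1  1  1
 K  0  1  2  2  2  2  2  2
 M  0  1  2  3  3  3  3  3
 A  0  1  2  3  3  3  3  3
 Q  0  1  2  3  3  3  4  4
 K  0  1  2  3  3  4  4  5
 K  0  1  2  3  3  4  4  5
dp[8][7] = 5. One LCS (by backtracking along matches): SKMQK.

5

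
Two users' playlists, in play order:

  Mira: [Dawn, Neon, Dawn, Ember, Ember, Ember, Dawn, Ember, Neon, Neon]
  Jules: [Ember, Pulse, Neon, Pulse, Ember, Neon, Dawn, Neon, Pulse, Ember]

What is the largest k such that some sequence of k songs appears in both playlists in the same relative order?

4

Match Neon at Mira[2]=Jules[3]; then Ember at Mira[4]=Jules[5]; then Dawn at Mira[7]=Jules[7]; then Ember at Mira[8]=Jules[10] — 4 songs in the same relative order in both. Since dp[10][10] = 4, nothing longer is possible.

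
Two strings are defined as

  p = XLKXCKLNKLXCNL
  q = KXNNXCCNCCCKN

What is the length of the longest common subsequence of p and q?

6

One common subsequence of length 6: X [1,2], then X [4,5], then C [5,7], then N [8,8], then K [9,12], then N [13,13]. The LCS DP gives dp[14][13] = 6, so this is optimal.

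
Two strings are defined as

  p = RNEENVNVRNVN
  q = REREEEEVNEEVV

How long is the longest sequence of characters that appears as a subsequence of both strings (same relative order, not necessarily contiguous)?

Taking R (p #1, q #3), E (p #3, q #6), E (p #4, q #7), V (p #6, q #8), N (p #7, q #9), V (p #8, q #12), V (p #11, q #13) gives a common subsequence of length 7. dp[12][13] = 7 confirms this is the maximum.

7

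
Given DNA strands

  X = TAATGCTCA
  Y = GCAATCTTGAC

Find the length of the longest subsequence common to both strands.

Match A [2,3] → A [3,4] → T [4,5] → C [6,6] → T [7,8] → C [8,11] — 6 bases in the same relative order in both. The LCS DP gives dp[9][11] = 6, so this is optimal.

6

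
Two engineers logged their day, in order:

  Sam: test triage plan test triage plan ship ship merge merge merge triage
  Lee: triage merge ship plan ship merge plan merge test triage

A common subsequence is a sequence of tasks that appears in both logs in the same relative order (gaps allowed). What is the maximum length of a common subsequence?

6

Taking triage [2,1], then plan [6,4], then ship [8,5], then merge [9,6], then merge [10,8], then triage [12,10] gives a common subsequence of length 6. dp[12][10] = 6 confirms this is the maximum.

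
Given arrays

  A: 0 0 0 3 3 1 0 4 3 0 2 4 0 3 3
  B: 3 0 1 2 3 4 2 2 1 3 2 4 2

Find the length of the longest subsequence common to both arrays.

Taking 0 at A[1]=B[2] → 3 at A[4]=B[5] → 1 at A[6]=B[9] → 3 at A[9]=B[10] → 2 at A[11]=B[11] → 4 at A[12]=B[12] gives a common subsequence of length 6, and the DP table's final entry dp[15][13] is also 6, so no common subsequence is longer.

6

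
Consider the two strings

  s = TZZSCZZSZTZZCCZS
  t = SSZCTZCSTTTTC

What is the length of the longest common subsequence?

Taking S (s #4, t #1) → S (s #8, t #2) → Z (s #9, t #3) → T (s #10, t #5) → Z (s #12, t #6) → C (s #13, t #7) → C (s #14, t #13) gives a common subsequence of length 7, and the DP table's final entry dp[16][13] is also 7, so no common subsequence is longer.

7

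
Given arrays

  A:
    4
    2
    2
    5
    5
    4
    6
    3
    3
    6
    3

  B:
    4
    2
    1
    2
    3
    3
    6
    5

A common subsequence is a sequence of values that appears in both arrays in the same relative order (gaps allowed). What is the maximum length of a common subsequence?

6

One common subsequence of length 6: 4 at A[1]=B[1], then 2 at A[2]=B[2], then 2 at A[3]=B[4], then 3 at A[8]=B[5], then 3 at A[9]=B[6], then 6 at A[10]=B[7], and the DP table's final entry dp[11][8] is also 6, so no common subsequence is longer.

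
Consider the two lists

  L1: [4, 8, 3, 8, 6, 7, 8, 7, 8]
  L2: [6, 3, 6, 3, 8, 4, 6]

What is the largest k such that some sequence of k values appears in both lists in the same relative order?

3

Match 3 [3,4], 8 [4,5], 6 [5,7] — 3 values in the same relative order in both. dp[9][7] = 3 confirms this is the maximum.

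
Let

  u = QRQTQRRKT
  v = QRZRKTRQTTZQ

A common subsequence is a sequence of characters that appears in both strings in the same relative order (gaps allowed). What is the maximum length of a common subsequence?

5

Let dp[i][j] be the LCS length of the first i characters of u and the first j characters of v. dp[i][j] = dp[i-1][j-1]+1 when the i-th and j-th characters match, else max(dp[i-1][j], dp[i][j-1]).
    ·  Q  R  Z  R  K  T  R  Q  T  T  Z  Q
 ·  0  0  0  0  0  0  0  0  0  0  0  0  0
 Q  0  1  1  1  1  1  1  1  1  1  1  1  1
 R  0  1  2  2  2  2  2  2  2  2  2  2  2
 Q  0  1  2  2  2  2  2  2  3  3  3  3  3
 T  0  1  2  2  2  2  3  3  3  4  4  4  4
 Q  0  1  2  2  2  2  3  3  4  4  4  4  5
 R  0  1  2  2  3  3  3  4  4  4  4  4  5
 R  0  1  2  2  3  3  3  4  4  4  4  4  5
 K  0  1  2  2  3  4  4  4  4  4  4  4  5
 T  0  1  2  2  3  4  5  5  5  5  5  5  5
dp[9][12] = 5. One LCS (by backtracking along matches): QRQTQ.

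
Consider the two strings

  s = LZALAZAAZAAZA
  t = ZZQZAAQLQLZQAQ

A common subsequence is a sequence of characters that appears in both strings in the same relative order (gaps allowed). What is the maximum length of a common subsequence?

7

Match Z (s #2, t #1), Z (s #6, t #2), Z (s #9, t #4), A (s #10, t #5), A (s #11, t #6), Z (s #12, t #11), A (s #13, t #13) — 7 characters in the same relative order in both. Since dp[13][14] = 7, nothing longer is possible.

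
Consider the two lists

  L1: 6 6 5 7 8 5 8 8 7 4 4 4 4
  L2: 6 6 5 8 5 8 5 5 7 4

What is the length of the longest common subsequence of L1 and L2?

Let dp[i][j] be the LCS length of the first i values of L1 and the first j values of L2. dp[i][j] = dp[i-1][j-1]+1 when the i-th and j-th values match, else max(dp[i-1][j], dp[i][j-1]).
    ·  6  6  5  8  5  8  5  5  7  4
 ·  0  0  0  0  0  0  0  0  0  0  0
 6  0  1  1  1  1  1  1  1  1  1  1
 6  0  1  2  2  2  2  2  2  2  2  2
 5  0  1  2  3  3  3  3  3  3  3  3
 7  0  1  2  3  3  3  3  3  3  4  4
 8  0  1  2  3  4  4  4  4  4  4  4
 5  0  1  2  3  4  5  5  5  5  5  5
 8  0  1  2  3  4  5  6  6  6  6  6
 8  0  1  2  3  4  5  6  6  6  6  6
 7  0  1  2  3  4  5  6  6  6  7  7
 4  0  1  2  3  4  5  6  6  6  7  8
 4  0  1  2  3  4  5  6  6  6  7  8
 4  0  1  2  3  4  5  6  6  6  7  8
 4  0  1  2  3  4  5  6  6  6  7  8
dp[13][10] = 8. One LCS (by backtracking along matches): 6, 6, 5, 8, 5, 8, 7, 4.

8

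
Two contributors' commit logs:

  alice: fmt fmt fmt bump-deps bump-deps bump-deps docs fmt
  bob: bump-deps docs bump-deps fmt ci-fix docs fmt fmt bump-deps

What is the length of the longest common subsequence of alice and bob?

4

Taking fmt [1,4] → fmt [2,7] → fmt [3,8] → bump-deps [6,9] gives a common subsequence of length 4, and the DP table's final entry dp[8][9] is also 4, so no common subsequence is longer.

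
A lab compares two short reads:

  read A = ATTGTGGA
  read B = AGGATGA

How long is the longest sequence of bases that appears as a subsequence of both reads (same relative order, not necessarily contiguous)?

5

One common subsequence of length 5: A at read A[1]=read B[1], G at read A[4]=read B[3], T at read A[5]=read B[5], G at read A[7]=read B[6], A at read A[8]=read B[7]. dp[8][7] = 5 confirms this is the maximum.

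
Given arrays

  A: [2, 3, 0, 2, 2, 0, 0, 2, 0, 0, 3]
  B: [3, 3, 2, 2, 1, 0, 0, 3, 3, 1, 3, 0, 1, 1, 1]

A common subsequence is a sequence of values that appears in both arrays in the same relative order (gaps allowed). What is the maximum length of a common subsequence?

Pick 3 [2,2]; then 2 [4,3]; then 2 [5,4]; then 0 [6,6]; then 0 [7,7]; then 0 [9,12]; all 6 values appear in both, in order, and the DP table's final entry dp[11][15] is also 6, so no common subsequence is longer.

6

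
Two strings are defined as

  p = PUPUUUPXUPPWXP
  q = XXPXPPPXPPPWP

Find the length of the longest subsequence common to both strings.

8

Taking P [1,5] → P [3,6] → P [7,7] → X [8,8] → P [10,10] → P [11,11] → W [12,12] → P [14,13] gives a common subsequence of length 8. The LCS DP gives dp[14][13] = 8, so this is optimal.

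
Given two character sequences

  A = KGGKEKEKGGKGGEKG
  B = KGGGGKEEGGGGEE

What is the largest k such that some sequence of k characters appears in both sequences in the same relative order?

One common subsequence of length 11: K (A #1, B #1), then G (A #2, B #4), then G (A #3, B #5), then K (A #4, B #6), then E (A #5, B #7), then E (A #7, B #8), then G (A #9, B #9), then G (A #10, B #10), then G (A #12, B #11), then G (A #13, B #12), then E (A #14, B #14). dp[16][14] = 11 confirms this is the maximum.

11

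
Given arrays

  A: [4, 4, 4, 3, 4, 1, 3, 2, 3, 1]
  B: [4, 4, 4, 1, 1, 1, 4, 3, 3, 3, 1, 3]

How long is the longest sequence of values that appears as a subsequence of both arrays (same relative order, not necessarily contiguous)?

Pick 4 (A #1, B #2) → 4 (A #2, B #3) → 4 (A #3, B #7) → 3 (A #4, B #8) → 3 (A #7, B #9) → 3 (A #9, B #10) → 1 (A #10, B #11); all 7 values appear in both, in order, and the DP table's final entry dp[10][12] is also 7, so no common subsequence is longer.

7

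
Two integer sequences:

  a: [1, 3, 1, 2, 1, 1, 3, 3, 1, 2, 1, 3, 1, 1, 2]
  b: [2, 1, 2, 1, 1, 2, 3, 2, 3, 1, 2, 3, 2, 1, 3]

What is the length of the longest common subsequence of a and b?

10

One common subsequence of length 10: 1 at a[3]=b[2], 2 at a[4]=b[3], 1 at a[5]=b[4], 1 at a[6]=b[5], 3 at a[7]=b[7], 3 at a[8]=b[9], 1 at a[9]=b[10], 2 at a[10]=b[13], 1 at a[11]=b[14], 3 at a[12]=b[15]. dp[15][15] = 10 confirms this is the maximum.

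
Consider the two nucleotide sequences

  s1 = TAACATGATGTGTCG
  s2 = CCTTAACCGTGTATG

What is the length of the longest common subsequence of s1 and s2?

Pick T [1,4], then A [2,5], then A [3,6], then C [4,8], then G [7,9], then T [9,10], then G [10,11], then T [11,12], then T [13,14], then G [15,15]; all 10 bases appear in both, in order. Since dp[15][15] = 10, nothing longer is possible.

10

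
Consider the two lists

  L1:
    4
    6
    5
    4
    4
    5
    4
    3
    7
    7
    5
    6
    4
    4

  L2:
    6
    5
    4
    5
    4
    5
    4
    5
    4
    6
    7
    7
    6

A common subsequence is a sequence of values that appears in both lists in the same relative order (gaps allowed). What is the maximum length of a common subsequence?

9

Taking 4 at L1[1]=L2[3], then 5 at L1[3]=L2[4], then 4 at L1[4]=L2[5], then 4 at L1[5]=L2[7], then 5 at L1[6]=L2[8], then 4 at L1[7]=L2[9], then 7 at L1[9]=L2[11], then 7 at L1[10]=L2[12], then 6 at L1[12]=L2[13] gives a common subsequence of length 9, and the DP table's final entry dp[14][13] is also 9, so no common subsequence is longer.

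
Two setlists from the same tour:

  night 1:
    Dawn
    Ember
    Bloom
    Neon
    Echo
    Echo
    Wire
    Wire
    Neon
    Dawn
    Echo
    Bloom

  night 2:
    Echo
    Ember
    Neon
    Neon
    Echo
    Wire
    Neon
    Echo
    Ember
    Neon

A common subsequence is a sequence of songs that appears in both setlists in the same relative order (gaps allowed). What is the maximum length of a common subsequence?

6

Match Ember (night 1 #2, night 2 #2) → Neon (night 1 #4, night 2 #4) → Echo (night 1 #6, night 2 #5) → Wire (night 1 #8, night 2 #6) → Neon (night 1 #9, night 2 #7) → Echo (night 1 #11, night 2 #8) — 6 songs in the same relative order in both, and the DP table's final entry dp[12][10] is also 6, so no common subsequence is longer.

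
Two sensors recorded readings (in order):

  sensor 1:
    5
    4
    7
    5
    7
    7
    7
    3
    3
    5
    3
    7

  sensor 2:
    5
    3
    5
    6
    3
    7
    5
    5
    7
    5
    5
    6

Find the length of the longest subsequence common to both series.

Pick 5 at sensor 1[1]=sensor 2[3], then 7 at sensor 1[3]=sensor 2[6], then 5 at sensor 1[4]=sensor 2[8], then 7 at sensor 1[5]=sensor 2[9], then 5 at sensor 1[10]=sensor 2[11]; all 5 values appear in both, in order. The LCS DP gives dp[12][12] = 5, so this is optimal.

5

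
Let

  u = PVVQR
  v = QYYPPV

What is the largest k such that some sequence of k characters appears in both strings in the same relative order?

2

Let dp[i][j] be the LCS length of the first i characters of u and the first j characters of v. dp[i][j] = dp[i-1][j-1]+1 when the i-th and j-th characters match, else max(dp[i-1][j], dp[i][j-1]).
    ·  Q  Y  Y  P  P  V
 ·  0  0  0  0  0  0  0
 P  0  0  0  0  1  1  1
 V  0  0  0  0  1  1  2
 V  0  0  0  0  1  1  2
 Q  0  1  1  1  1  1  2
 R  0  1  1  1  1  1  2
dp[5][6] = 2. One LCS (by backtracking along matches): PV.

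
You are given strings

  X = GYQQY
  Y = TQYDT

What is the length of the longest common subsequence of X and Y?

Let dp[i][j] be the LCS length of the first i characters of X and the first j characters of Y. dp[i][j] = dp[i-1][j-1]+1 when the i-th and j-th characters match, else max(dp[i-1][j], dp[i][j-1]).
    ·  T  Q  Y  D  T
 ·  0  0  0  0  0  0
 G  0  0  0  0  0  0
 Y  0  0  0  1  1  1
 Q  0  0  1  1  1  1
 Q  0  0  1  1  1  1
 Y  0  0  1  2  2  2
dp[5][5] = 2. One LCS (by backtracking along matches): QY.

2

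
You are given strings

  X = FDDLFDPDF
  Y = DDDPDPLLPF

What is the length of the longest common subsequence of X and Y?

6

One common subsequence of length 6: D at X[2]=Y[1], D at X[3]=Y[2], D at X[6]=Y[3], P at X[7]=Y[4], D at X[8]=Y[5], F at X[9]=Y[10], and the DP table's final entry dp[9][10] is also 6, so no common subsequence is longer.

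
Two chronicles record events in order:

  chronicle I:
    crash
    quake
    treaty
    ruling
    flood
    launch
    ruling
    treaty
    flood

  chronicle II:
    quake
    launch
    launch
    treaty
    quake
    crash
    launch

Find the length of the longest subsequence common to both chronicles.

Match quake (chronicle I #2, chronicle II #1), then treaty (chronicle I #3, chronicle II #4), then launch (chronicle I #6, chronicle II #7) — 3 events in the same relative order in both, and the DP table's final entry dp[9][7] is also 3, so no common subsequence is longer.

3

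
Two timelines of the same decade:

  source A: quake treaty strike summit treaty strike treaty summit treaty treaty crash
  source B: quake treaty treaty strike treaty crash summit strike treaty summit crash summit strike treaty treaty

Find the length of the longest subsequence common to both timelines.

Taking quake at source A[1]=source B[1] → treaty at source A[2]=source B[3] → strike at source A[3]=source B[4] → summit at source A[4]=source B[7] → strike at source A[6]=source B[8] → treaty at source A[7]=source B[9] → summit at source A[8]=source B[12] → treaty at source A[9]=source B[14] → treaty at source A[10]=source B[15] gives a common subsequence of length 9. dp[11][15] = 9 confirms this is the maximum.

9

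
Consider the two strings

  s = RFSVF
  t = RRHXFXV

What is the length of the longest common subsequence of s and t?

3

Pick R (s #1, t #2); then F (s #2, t #5); then V (s #4, t #7); all 3 characters appear in both, in order. Since dp[5][7] = 3, nothing longer is possible.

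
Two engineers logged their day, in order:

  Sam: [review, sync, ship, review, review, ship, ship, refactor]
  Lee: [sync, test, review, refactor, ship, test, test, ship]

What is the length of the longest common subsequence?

One common subsequence of length 4: sync (Sam #2, Lee #1), review (Sam #4, Lee #3), ship (Sam #6, Lee #5), ship (Sam #7, Lee #8), and the DP table's final entry dp[8][8] is also 4, so no common subsequence is longer.

4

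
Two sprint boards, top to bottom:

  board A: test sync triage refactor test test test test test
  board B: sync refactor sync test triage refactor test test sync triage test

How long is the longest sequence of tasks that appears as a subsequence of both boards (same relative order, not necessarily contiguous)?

One common subsequence of length 6: test (board A #1, board B #4), then triage (board A #3, board B #5), then refactor (board A #4, board B #6), then test (board A #5, board B #7), then test (board A #6, board B #8), then test (board A #9, board B #11). Since dp[9][11] = 6, nothing longer is possible.

6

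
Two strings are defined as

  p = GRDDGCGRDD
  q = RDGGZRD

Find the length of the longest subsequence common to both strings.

Let dp[i][j] be the LCS length of the first i characters of p and the first j characters of q. dp[i][j] = dp[i-1][j-1]+1 when the i-th and j-th characters match, else max(dp[i-1][j], dp[i][j-1]).
    ·  R  D  G  G  Z  R  D
 ·  0  0  0  0  0  0  0  0
 G  0  0  0  1  1  1  1  1
 R  0  1  1  1  1  1  2  2
 D  0  1  2  2  2  2  2  3
 D  0  1  2  2  2  2  2  3
 G  0  1  2  3  3  3  3  3
 C  0  1  2  3  3  3  3  3
 G  0  1  2  3  4  4  4  4
 R  0  1  2  3  4  4  5  5
 D  0  1  2  3  4  4  5  6
 D  0  1  2  3  4  4  5  6
dp[10][7] = 6. One LCS (by backtracking along matches): RDGGRD.

6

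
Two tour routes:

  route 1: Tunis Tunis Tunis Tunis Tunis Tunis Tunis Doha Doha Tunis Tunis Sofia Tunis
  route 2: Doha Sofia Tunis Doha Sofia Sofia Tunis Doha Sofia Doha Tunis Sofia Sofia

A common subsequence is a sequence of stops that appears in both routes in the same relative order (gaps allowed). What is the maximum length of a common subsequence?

Taking Tunis at route 1[1]=route 2[3]; then Tunis at route 1[7]=route 2[7]; then Doha at route 1[8]=route 2[8]; then Doha at route 1[9]=route 2[10]; then Tunis at route 1[10]=route 2[11]; then Sofia at route 1[12]=route 2[13] gives a common subsequence of length 6, and the DP table's final entry dp[13][13] is also 6, so no common subsequence is longer.

6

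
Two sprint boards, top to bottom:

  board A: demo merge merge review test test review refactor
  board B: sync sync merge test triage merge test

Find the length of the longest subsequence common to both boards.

3

One common subsequence of length 3: merge at board A[2]=board B[3] → merge at board A[3]=board B[6] → test at board A[6]=board B[7]. The LCS DP gives dp[8][7] = 3, so this is optimal.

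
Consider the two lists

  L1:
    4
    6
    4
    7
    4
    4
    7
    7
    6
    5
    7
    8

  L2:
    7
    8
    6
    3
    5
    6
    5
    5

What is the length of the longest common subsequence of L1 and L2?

3

Let dp[i][j] be the LCS length of the first i values of L1 and the first j values of L2. dp[i][j] = dp[i-1][j-1]+1 when the i-th and j-th values match, else max(dp[i-1][j], dp[i][j-1]).
    ·  7  8  6  3  5  6  5  5
 ·  0  0  0  0  0  0  0  0  0
 4  0  0  0  0  0  0  0  0  0
 6  0  0  0  1  1  1  1  1  1
 4  0  0  0  1  1  1  1  1  1
 7  0  1  1  1  1  1  1  1  1
 4  0  1  1  1  1  1  1  1  1
 4  0  1  1  1  1  1  1  1  1
 7  0  1  1  1  1  1  1  1  1
 7  0  1  1  1  1  1  1  1  1
 6  0  1  1  2  2  2  2  2  2
 5  0  1  1  2  2  3  3  3  3
 7  0  1  1  2  2  3  3  3  3
 8  0  1  2  2  2  3  3  3  3
dp[12][8] = 3. One LCS (by backtracking along matches): 6, 6, 5.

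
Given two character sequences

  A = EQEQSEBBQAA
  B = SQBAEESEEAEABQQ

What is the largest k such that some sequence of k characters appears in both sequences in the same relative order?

Match E at A[1]=B[5], E at A[3]=B[6], S at A[5]=B[7], E at A[6]=B[11], B at A[7]=B[13], Q at A[9]=B[15] — 6 characters in the same relative order in both, and the DP table's final entry dp[11][15] is also 6, so no common subsequence is longer.

6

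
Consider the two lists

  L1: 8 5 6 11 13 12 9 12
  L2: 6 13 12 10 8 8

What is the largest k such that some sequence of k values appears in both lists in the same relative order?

Pick 6 at L1[3]=L2[1] → 13 at L1[5]=L2[2] → 12 at L1[6]=L2[3]; all 3 values appear in both, in order. The LCS DP gives dp[8][6] = 3, so this is optimal.

3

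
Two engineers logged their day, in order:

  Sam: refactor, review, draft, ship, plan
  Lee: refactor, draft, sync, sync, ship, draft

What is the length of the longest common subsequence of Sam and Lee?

Pick refactor [1,1], draft [3,2], ship [4,5]; all 3 tasks appear in both, in order. The LCS DP gives dp[5][6] = 3, so this is optimal.

3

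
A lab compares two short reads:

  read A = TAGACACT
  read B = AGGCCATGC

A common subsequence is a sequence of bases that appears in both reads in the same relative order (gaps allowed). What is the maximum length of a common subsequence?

Let dp[i][j] be the LCS length of the first i bases of read A and the first j bases of read B. dp[i][j] = dp[i-1][j-1]+1 when the i-th and j-th bases match, else max(dp[i-1][j], dp[i][j-1]).
    ·  A  G  G  C  C  A  T  G  C
 ·  0  0  0  0  0  0  0  0  0  0
 T  0  0  0  0  0  0  0  1  1  1
 A  0  1  1  1  1  1  1  1  1  1
 G  0  1  2  2  2  2  2  2  2  2
 A  0  1  2  2  2  2  3  3  3  3
 C  0  1  2  2  3  3  3  3  3  4
 A  0  1  2  2  3  3  4  4  4  4
 C  0  1  2  2  3  4  4  4  4  5
 T  0  1  2  2  3  4  4  5  5  5
dp[8][9] = 5. One LCS (by backtracking along matches): AGCAC.

5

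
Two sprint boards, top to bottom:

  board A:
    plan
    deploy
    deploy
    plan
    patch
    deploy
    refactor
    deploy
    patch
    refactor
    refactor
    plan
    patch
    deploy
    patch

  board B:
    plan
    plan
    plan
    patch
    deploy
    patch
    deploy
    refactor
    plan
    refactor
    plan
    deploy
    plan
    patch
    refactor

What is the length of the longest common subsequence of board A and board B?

10

Pick plan [1,2], plan [4,3], patch [5,4], deploy [6,5], deploy [8,7], refactor [10,8], refactor [11,10], plan [12,11], deploy [14,12], patch [15,14]; all 10 tasks appear in both, in order. dp[15][15] = 10 confirms this is the maximum.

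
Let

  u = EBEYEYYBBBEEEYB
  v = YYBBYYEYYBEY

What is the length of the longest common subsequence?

One common subsequence of length 8: B (u #2, v #4); then Y (u #4, v #6); then E (u #5, v #7); then Y (u #6, v #8); then Y (u #7, v #9); then B (u #10, v #10); then E (u #13, v #11); then Y (u #14, v #12). Since dp[15][12] = 8, nothing longer is possible.

8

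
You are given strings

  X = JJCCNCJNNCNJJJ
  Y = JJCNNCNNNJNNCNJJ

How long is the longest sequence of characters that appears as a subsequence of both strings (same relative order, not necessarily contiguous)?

One common subsequence of length 12: J [1,1] → J [2,2] → C [3,3] → C [4,6] → N [5,9] → J [7,10] → N [8,11] → N [9,12] → C [10,13] → N [11,14] → J [13,15] → J [14,16]. The LCS DP gives dp[14][16] = 12, so this is optimal.

12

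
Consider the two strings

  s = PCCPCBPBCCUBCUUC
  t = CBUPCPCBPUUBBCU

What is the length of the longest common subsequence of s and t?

Match P (s #1, t #4), then C (s #3, t #5), then P (s #4, t #6), then C (s #5, t #7), then B (s #6, t #8), then P (s #7, t #9), then B (s #8, t #12), then B (s #12, t #13), then C (s #13, t #14), then U (s #15, t #15) — 10 characters in the same relative order in both. dp[16][15] = 10 confirms this is the maximum.

10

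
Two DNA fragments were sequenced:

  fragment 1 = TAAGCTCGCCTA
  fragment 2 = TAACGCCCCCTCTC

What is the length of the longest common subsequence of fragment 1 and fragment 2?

9

Pick T at fragment 1[1]=fragment 2[1] → A at fragment 1[2]=fragment 2[2] → A at fragment 1[3]=fragment 2[3] → G at fragment 1[4]=fragment 2[5] → C at fragment 1[5]=fragment 2[8] → C at fragment 1[7]=fragment 2[9] → C at fragment 1[9]=fragment 2[10] → C at fragment 1[10]=fragment 2[12] → T at fragment 1[11]=fragment 2[13]; all 9 bases appear in both, in order. dp[12][14] = 9 confirms this is the maximum.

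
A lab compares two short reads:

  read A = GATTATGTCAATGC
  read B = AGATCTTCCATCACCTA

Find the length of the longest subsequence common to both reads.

9

Match G [1,2], then A [2,3], then T [3,6], then T [4,7], then A [5,10], then T [8,11], then C [9,12], then A [10,13], then A [11,17] — 9 bases in the same relative order in both, and the DP table's final entry dp[14][17] is also 9, so no common subsequence is longer.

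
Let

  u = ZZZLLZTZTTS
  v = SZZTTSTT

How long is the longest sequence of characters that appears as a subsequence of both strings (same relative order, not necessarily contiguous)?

5

Taking Z at u[1]=v[2], Z at u[2]=v[3], T at u[7]=v[5], T at u[9]=v[7], T at u[10]=v[8] gives a common subsequence of length 5, and the DP table's final entry dp[11][8] is also 5, so no common subsequence is longer.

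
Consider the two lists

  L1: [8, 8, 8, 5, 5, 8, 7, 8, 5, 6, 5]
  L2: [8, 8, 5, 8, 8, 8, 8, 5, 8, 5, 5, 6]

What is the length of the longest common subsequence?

7

One common subsequence of length 7: 8 at L1[1]=L2[5]; then 8 at L1[2]=L2[6]; then 8 at L1[3]=L2[7]; then 5 at L1[4]=L2[8]; then 5 at L1[5]=L2[10]; then 5 at L1[9]=L2[11]; then 6 at L1[10]=L2[12]. Since dp[11][12] = 7, nothing longer is possible.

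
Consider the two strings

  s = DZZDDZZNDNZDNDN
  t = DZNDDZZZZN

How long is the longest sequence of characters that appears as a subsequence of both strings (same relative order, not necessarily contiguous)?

8

Let dp[i][j] be the LCS length of the first i characters of s and the first j characters of t. dp[i][j] = dp[i-1][j-1]+1 when the i-th and j-th characters match, else max(dp[i-1][j], dp[i][j-1]).
    ·  D  Z  N  D  D  Z  Z  Z  Z  N
 ·  0  0  0  0  0  0  0  0  0  0  0
 D  0  1  1  1  1  1  1  1  1  1  1
 Z  0  1  2  2  2  2  2  2  2  2  2
 Z  0  1  2  2  2  2  3  3  3  3  3
 D  0  1  2  2  3  3  3  3  3  3  3
 D  0  1  2  2  3  4  4  4  4  4  4
 Z  0  1  2  2  3  4  5  5  5  5  5
 Z  0  1  2  2  3  4  5  6  6  6  6
 N  0  1  2  3  3  4  5  6  6  6  7
 D  0  1  2  3  4  4  5  6  6  6  7
 N  0  1  2  3  4  4  5  6  6  6  7
 Z  0  1  2  3  4  4  5  6  7  7  7
 D  0  1  2  3  4  5  5  6  7  7  7
 N  0  1  2  3  4  5  5  6  7  7  8
 D  0  1  2  3  4  5  5  6  7  7  8
 N  0  1  2  3  4  5  5  6  7  7  8
dp[15][10] = 8. One LCS (by backtracking along matches): DZDDZZZN.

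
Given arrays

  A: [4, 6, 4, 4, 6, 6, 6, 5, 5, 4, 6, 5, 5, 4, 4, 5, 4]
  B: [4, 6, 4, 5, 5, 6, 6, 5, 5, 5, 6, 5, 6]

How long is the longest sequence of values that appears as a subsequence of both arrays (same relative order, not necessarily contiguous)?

9

Pick 4 [1,1]; then 6 [2,2]; then 4 [3,3]; then 6 [5,6]; then 6 [6,7]; then 5 [8,9]; then 5 [9,10]; then 6 [11,11]; then 5 [12,12]; all 9 values appear in both, in order. dp[17][13] = 9 confirms this is the maximum.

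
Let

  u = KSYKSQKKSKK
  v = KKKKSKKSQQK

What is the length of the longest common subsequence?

7

Let dp[i][j] be the LCS length of the first i characters of u and the first j characters of v. dp[i][j] = dp[i-1][j-1]+1 when the i-th and j-th characters match, else max(dp[i-1][j], dp[i][j-1]).
    ·  K  K  K  K  S  K  K  S  Q  Q  K
 ·  0  0  0  0  0  0  0  0  0  0  0  0
 K  0  1  1  1  1  1  1  1  1  1  1  1
 S  0  1  1  1  1  2  2  2  2  2  2  2
 Y  0  1  1  1  1  2  2  2  2  2  2  2
 K  0  1  2  2  2  2  3  3  3  3  3  3
 S  0  1  2  2  2  3  3  3  4  4  4  4
 Q  0  1  2  2  2  3  3  3  4  5  5  5
 K  0  1  2  3  3  3  4  4  4  5  5  6
 K  0  1  2  3  4  4  4  5  5  5  5  6
 S  0  1  2  3  4  5  5  5  6  6  6  6
 K  0  1  2  3  4  5  6  6  6  6  6  7
 K  0  1  2  3  4  5  6  7  7  7  7  7
dp[11][11] = 7. One LCS (by backtracking along matches): KKSKKSK.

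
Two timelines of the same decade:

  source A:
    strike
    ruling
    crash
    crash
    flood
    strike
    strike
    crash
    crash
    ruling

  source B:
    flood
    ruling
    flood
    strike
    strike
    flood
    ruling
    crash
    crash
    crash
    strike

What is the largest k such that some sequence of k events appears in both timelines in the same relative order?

Pick ruling [2,2] → flood [5,3] → strike [6,4] → strike [7,5] → crash [8,9] → crash [9,10]; all 6 events appear in both, in order. The LCS DP gives dp[10][11] = 6, so this is optimal.

6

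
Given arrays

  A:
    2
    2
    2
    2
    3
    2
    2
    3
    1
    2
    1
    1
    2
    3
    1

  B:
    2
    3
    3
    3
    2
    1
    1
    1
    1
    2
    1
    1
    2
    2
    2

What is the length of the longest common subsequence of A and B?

Match 2 [1,1]; then 3 [5,4]; then 2 [6,5]; then 1 [9,9]; then 2 [10,10]; then 1 [11,11]; then 1 [12,12]; then 2 [13,15] — 8 values in the same relative order in both. The LCS DP gives dp[15][15] = 8, so this is optimal.

8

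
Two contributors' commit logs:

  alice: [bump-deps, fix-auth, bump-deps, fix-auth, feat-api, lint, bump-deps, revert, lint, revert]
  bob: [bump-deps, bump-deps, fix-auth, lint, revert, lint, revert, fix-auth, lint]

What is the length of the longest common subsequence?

7

Taking bump-deps (alice #1, bob #1); then bump-deps (alice #3, bob #2); then fix-auth (alice #4, bob #3); then lint (alice #6, bob #4); then revert (alice #8, bob #5); then lint (alice #9, bob #6); then revert (alice #10, bob #7) gives a common subsequence of length 7. The LCS DP gives dp[10][9] = 7, so this is optimal.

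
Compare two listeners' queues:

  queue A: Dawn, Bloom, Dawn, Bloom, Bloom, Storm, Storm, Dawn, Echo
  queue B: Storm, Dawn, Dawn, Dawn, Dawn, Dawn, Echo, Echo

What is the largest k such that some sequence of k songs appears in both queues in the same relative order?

4

One common subsequence of length 4: Dawn [1,4], Dawn [3,5], Dawn [8,6], Echo [9,8]. The LCS DP gives dp[9][8] = 4, so this is optimal.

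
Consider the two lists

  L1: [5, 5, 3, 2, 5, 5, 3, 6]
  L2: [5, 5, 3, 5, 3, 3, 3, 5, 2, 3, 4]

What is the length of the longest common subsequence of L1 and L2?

Let dp[i][j] be the LCS length of the first i values of L1 and the first j values of L2. dp[i][j] = dp[i-1][j-1]+1 when the i-th and j-th values match, else max(dp[i-1][j], dp[i][j-1]).
    ·  5  5  3  5  3  3  3  5  2  3  4
 ·  0  0  0  0  0  0  0  0  0  0  0  0
 5  0  1  1  1  1  1  1  1  1  1  1  1
 5  0  1  2  2  2  2  2  2  2  2  2  2
 3  0  1  2  3  3  3  3  3  3  3  3  3
 2  0  1  2  3  3  3  3  3  3  4  4  4
 5  0  1  2  3  4  4  4  4  4  4  4  4
 5  0  1  2  3  4  4  4  4  5  5  5  5
 3  0  1  2  3  4  5  5  5  5  5  6  6
 6  0  1  2  3  4  5  5  5  5  5  6  6
dp[8][11] = 6. One LCS (by backtracking along matches): 5, 5, 3, 5, 5, 3.

6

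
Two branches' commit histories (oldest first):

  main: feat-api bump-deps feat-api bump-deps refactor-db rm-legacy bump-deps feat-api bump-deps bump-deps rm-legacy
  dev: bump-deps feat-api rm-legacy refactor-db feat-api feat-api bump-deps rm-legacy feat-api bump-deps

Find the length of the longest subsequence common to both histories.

6

Taking feat-api [1,5], then feat-api [3,6], then bump-deps [4,7], then rm-legacy [6,8], then feat-api [8,9], then bump-deps [10,10] gives a common subsequence of length 6. dp[11][10] = 6 confirms this is the maximum.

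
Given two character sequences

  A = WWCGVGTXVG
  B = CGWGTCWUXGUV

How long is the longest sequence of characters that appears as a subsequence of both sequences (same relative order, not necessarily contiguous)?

Pick C (A #3, B #1), G (A #4, B #2), G (A #6, B #4), T (A #7, B #5), X (A #8, B #9), V (A #9, B #12); all 6 characters appear in both, in order. dp[10][12] = 6 confirms this is the maximum.

6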